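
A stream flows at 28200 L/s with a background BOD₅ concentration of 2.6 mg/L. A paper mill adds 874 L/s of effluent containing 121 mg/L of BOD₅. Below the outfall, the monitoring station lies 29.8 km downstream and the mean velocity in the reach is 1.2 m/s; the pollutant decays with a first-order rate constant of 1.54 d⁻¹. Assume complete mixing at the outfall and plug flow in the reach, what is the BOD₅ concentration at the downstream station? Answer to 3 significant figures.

3.96 mg/L

Conservation of mass: C = (28200·2.600 + 874.0·121.0) / 29070 = 179100/29070 = 6.159 mg/L.
Travel time t = 29.8·1000 / 1.2 = 24830 s = 6.898 h.
Applying C = C₀e^(−kt): 6.159 × 0.6423 = 3.956 mg/L.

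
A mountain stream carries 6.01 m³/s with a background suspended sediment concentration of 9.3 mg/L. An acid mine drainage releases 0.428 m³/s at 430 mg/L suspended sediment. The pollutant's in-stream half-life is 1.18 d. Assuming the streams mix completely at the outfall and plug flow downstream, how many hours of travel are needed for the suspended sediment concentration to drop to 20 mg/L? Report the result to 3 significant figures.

Mass balance: C = (6.010·9.300 + 0.4280·430.0) / 6.438 = 239.9/6.438 = 37.27 mg/L.
Half-life 1.18 d → k = ln 2 / 1.18 = 0.5874 d⁻¹.
37.27·exp(−k·t) = 20 → t = ln(37.27/20)/k = 91550 s = 25.43 h.

25.4 h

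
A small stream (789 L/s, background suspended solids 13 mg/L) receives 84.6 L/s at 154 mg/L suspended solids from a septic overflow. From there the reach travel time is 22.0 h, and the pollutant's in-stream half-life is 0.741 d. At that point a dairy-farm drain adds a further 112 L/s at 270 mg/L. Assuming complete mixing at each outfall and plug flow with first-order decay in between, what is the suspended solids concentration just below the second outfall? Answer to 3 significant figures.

40.7 mg/L

Flow-weighted average: C = (789.0·13.00 + 84.60·154.0) / 873.6 = 23290/873.6 = 26.65 mg/L; combined flow 873.6 L/s.
Half-life 0.741 d → k = ln 2 / 0.741 = 0.9354 d⁻¹.
First-order decay: C = 26.65·exp(−k·t) = 26.65·0.4242 = 11.31 mg/L.
Second outfall: C = (873.6·11.31 + 112.0·270.0)/985.6 = 40.70 mg/L.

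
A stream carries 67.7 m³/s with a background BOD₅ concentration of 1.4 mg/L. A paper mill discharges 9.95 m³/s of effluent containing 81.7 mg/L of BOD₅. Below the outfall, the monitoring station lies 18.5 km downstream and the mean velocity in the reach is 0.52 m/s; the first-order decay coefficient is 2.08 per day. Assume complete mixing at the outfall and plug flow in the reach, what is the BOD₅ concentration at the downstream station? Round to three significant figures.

Mixed concentration C = ΣQC/ΣQ = (67.70·1.400 + 9.950·81.70) / 77.65 = 907.7/77.65 = 11.69 mg/L.
Travel time t = 18.5·1000 / 0.52 = 35580 s = 9.882 h.
First-order decay: C = 11.69·exp(−k·t) = 11.69·0.4247 = 4.964 mg/L.

4.96 mg/L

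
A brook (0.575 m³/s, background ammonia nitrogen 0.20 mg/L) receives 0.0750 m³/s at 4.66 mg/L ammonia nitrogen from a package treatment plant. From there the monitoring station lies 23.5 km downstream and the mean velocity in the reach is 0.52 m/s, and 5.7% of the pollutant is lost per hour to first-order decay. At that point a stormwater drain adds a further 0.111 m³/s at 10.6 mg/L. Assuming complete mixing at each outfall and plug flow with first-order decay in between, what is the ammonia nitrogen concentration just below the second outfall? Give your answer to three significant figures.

Flow-weighted average: C = (0.5750·0.2000 + 0.07500·4.660) / 0.6500 = 0.4645/0.6500 = 0.7146 mg/L; combined flow 0.6500 m³/s.
Travel time t = 23.5·1000 / 0.52 = 45190 s = 12.55 h.
5.7%/h lost → k = −ln(1 − 0.057) = 0.05869 h⁻¹.
After decay, C = 0.7146 × e^(−kt) = 0.7146 × 0.4787 = 0.3421 mg/L.
Second outfall: C = (0.6500·0.3421 + 0.1110·10.60)/0.7610 = 1.838 mg/L.

1.84 mg/L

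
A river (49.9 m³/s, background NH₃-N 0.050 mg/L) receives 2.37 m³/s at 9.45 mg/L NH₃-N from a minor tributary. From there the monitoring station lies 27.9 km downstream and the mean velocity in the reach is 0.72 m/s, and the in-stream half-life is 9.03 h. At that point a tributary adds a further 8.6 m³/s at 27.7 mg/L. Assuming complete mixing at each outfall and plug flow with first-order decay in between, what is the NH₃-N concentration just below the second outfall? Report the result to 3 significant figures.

4.09 mg/L

Flow-weighted average: C = (49.90·0.05000 + 2.370·9.450) / 52.27 = 24.89/52.27 = 0.4762 mg/L; combined flow 52.27 m³/s.
Travel time t = 27.9·1000 / 0.72 = 38750 s = 10.76 h.
Half-life 9.03 h → k = ln 2 / 9.03 = 0.07676 h⁻¹ = 1.842 d⁻¹.
After decay, C = 0.4762 × e^(−kt) = 0.4762 × 0.4377 = 0.2084 mg/L.
At the second outfall, C = (52.27·0.2084 + 8.600·27.70) / (52.27 + 8.600) = 4.093 mg/L.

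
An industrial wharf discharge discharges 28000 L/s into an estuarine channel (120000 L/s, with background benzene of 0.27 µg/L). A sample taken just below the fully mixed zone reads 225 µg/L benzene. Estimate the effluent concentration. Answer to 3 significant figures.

1190 µg/L

Mass balance: 120000·0.2700 + 28000·Cₑ = 148000·225.0
→ Cₑ = (148000·225.0 − 120000·0.2700) / 28000 = 1188 µg/L.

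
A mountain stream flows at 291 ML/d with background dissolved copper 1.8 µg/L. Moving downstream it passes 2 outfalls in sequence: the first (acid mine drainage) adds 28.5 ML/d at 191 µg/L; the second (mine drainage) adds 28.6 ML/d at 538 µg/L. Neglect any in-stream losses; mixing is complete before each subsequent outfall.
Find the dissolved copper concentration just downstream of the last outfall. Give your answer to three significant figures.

Below outfall 1: Q → 319.5 ML/d, C = (291.0·1.800 + 28.50·191.0)/319.5 = 18.68 µg/L.
Below outfall 2: Q → 348.1 ML/d, C = (319.5·18.68 + 28.60·538.0)/348.1 = 61.34 µg/L.

61.3 µg/L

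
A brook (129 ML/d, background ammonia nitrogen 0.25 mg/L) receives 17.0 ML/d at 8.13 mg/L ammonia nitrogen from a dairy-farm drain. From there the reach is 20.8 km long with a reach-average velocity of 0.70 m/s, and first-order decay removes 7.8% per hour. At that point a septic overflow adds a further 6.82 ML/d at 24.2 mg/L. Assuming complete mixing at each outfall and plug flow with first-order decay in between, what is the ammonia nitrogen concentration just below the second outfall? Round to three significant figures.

Mass balance: C = (129.0·0.2500 + 17.00·8.130) / 146.0 = 170.5/146.0 = 1.168 mg/L; combined flow 146.0 ML/d.
Travel time t = 20.8·1000 / 0.70 = 29710 s = 8.254 h.
7.8%/h lost → k = −ln(1 − 0.078) = 0.08121 h⁻¹.
Applying C = C₀e^(−kt): 1.168 × 0.5116 = 0.5973 mg/L.
At the second outfall, C = (146.0·0.5973 + 6.820·24.20) / (146.0 + 6.820) = 1.651 mg/L.

1.65 mg/L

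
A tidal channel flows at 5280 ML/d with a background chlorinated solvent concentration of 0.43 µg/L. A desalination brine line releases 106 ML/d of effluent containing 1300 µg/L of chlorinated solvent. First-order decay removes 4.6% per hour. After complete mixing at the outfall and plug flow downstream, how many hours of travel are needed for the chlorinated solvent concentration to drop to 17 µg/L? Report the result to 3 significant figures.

Mixed concentration C = ΣQC/ΣQ = (5280·0.4300 + 106.0·1300) / 5386 = 140100/5386 = 26.01 µg/L.
4.6%/h lost → k = −ln(1 − 0.046) = 0.04709 h⁻¹.
26.01·exp(−k·t) = 17 → t = ln(26.01/17)/k = 32500 s = 9.028 h.

9.03 h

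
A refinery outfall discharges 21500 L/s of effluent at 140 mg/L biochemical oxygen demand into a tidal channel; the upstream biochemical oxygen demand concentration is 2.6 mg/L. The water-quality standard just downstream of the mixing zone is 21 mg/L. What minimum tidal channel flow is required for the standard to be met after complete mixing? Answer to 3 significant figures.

Set C_mix = 21: (Q·2.600 + 21500·140.0) / (Q + 21500) = 21
→ Q = 21500·(140.0 − 21)/(21 − 2.600) = 139000 L/s.

139000 L/s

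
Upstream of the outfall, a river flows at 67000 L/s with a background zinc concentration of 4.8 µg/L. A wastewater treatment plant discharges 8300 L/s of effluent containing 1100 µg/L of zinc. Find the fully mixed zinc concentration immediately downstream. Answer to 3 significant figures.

Mass balance: C = (67000·4.800 + 8300·1100) / 75300 = 9452000/75300 = 125.5 µg/L.

126 µg/L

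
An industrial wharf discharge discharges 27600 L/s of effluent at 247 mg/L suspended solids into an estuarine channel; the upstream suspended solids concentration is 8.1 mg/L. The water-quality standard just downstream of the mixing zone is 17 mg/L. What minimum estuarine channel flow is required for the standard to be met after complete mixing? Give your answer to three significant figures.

713000 L/s

Set C_mix = 17: (Q·8.100 + 27600·247.0) / (Q + 27600) = 17
→ Q = 27600·(247.0 − 17)/(17 − 8.100) = 713300 L/s.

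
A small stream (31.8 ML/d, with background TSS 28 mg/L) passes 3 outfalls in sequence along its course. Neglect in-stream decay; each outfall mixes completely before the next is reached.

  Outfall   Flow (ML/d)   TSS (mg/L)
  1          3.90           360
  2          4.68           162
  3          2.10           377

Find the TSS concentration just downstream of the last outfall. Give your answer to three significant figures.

Outfall 1: combined Q = 35.70 ML/d; C = (31.80·28.00 + 3.900·360.0)/35.70 = 64.27 mg/L.
Outfall 2: combined Q = 40.38 ML/d; C = (35.70·64.27 + 4.680·162.0)/40.38 = 75.60 mg/L.
Outfall 3: combined Q = 42.48 ML/d; C = (40.38·75.60 + 2.100·377.0)/42.48 = 90.50 mg/L.

90.5 mg/L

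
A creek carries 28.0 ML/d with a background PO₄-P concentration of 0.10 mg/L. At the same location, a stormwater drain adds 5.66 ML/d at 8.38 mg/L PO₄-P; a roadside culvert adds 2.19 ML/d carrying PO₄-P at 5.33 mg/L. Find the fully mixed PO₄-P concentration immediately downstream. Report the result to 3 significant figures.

After mixing, C = (28.00·0.1000 + 5.660·8.380 + 2.190·5.330) / 35.85 = 61.90/35.85 = 1.727 mg/L.

1.73 mg/L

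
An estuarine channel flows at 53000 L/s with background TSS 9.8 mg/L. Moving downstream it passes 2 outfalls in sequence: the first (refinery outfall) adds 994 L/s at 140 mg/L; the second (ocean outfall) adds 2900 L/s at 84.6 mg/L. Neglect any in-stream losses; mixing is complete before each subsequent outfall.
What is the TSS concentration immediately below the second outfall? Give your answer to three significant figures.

15.9 mg/L

Outfall 1: combined Q = 53990 L/s; C = (53000·9.800 + 994.0·140.0)/53990 = 12.20 mg/L.
Outfall 2: combined Q = 56890 L/s; C = (53990·12.20 + 2900·84.60)/56890 = 15.89 mg/L.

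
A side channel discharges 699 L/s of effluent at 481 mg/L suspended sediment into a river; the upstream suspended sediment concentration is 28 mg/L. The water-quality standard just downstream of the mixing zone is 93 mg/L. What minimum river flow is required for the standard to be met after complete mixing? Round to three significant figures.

4170 L/s

Set C_mix = 93: (Q·28.00 + 699.0·481.0) / (Q + 699.0) = 93
→ Q = 699.0·(481.0 − 93)/(93 − 28.00) = 4172 L/s.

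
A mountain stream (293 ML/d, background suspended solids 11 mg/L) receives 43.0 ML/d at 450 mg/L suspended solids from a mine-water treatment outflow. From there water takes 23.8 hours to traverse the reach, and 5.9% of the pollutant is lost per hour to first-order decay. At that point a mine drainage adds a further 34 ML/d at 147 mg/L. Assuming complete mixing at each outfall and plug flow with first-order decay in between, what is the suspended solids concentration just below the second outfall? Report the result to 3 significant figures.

27.9 mg/L

Mixed concentration C = ΣQC/ΣQ = (293.0·11.00 + 43.00·450.0) / 336.0 = 22570/336.0 = 67.18 mg/L; combined flow 336.0 ML/d.
5.9%/h lost → k = −ln(1 − 0.059) = 0.06081 h⁻¹.
First-order decay: C = 67.18·exp(−k·t) = 67.18·0.2352 = 15.80 mg/L.
At the second outfall, C = (336.0·15.80 + 34.00·147.0) / (336.0 + 34.00) = 27.86 mg/L.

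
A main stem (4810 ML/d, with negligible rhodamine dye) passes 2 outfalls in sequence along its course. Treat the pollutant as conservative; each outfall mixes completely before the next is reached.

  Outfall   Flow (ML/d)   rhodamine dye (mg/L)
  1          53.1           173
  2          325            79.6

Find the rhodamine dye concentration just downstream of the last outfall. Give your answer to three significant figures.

After outfall 1: Q = 4810 + 53.10 = 4863 ML/d; C = (4810·0 + 53.10·173.0)/4863 = 1.889 mg/L.
After outfall 2: Q = 4863 + 325.0 = 5188 ML/d; C = (4863·1.889 + 325.0·79.60)/5188 = 6.757 mg/L.

6.76 mg/L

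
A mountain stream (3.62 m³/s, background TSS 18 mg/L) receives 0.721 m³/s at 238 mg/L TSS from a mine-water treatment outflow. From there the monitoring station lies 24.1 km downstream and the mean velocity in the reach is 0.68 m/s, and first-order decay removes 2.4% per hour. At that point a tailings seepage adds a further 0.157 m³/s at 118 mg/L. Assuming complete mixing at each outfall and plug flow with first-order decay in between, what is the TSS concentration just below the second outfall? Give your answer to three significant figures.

45.6 mg/L

Flow-weighted average: C = (3.620·18.00 + 0.7210·238.0) / 4.341 = 236.8/4.341 = 54.54 mg/L; combined flow 4.341 m³/s.
Travel time t = 24.1·1000 / 0.68 = 35440 s = 9.845 h.
2.4%/h lost → k = −ln(1 − 0.024) = 0.02429 h⁻¹.
First-order decay: C = 54.54·exp(−k·t) = 54.54·0.7873 = 42.94 mg/L.
Second outfall: C = (4.341·42.94 + 0.1570·118.0)/4.498 = 45.56 mg/L.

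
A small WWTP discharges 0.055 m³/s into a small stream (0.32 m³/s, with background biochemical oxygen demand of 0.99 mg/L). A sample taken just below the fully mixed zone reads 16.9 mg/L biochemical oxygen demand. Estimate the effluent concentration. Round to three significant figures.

109 mg/L

Mass balance: 0.3200·0.9900 + 0.05500·Cₑ = 0.3750·16.90
→ Cₑ = (0.3750·16.90 − 0.3200·0.9900) / 0.05500 = 109.5 mg/L.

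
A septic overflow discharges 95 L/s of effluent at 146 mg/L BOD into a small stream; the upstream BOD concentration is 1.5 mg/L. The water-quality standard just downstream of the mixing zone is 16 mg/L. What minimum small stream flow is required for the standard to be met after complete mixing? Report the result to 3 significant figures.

Set C_mix = 16: (Q·1.500 + 95.00·146.0) / (Q + 95.00) = 16
→ Q = 95.00·(146.0 − 16)/(16 − 1.500) = 851.7 L/s.

852 L/s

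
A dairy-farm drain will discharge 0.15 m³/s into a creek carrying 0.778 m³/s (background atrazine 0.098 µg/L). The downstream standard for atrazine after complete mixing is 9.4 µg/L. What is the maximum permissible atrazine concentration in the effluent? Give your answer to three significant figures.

57.6 µg/L

At the limit, (Qr·Cr + Qe·Cₑ)/(Qr + Qe) = 9.4:
Cₑ = (0.9280·9.4 − 0.7780·0.09800) / 0.1500 = 57.65 µg/L.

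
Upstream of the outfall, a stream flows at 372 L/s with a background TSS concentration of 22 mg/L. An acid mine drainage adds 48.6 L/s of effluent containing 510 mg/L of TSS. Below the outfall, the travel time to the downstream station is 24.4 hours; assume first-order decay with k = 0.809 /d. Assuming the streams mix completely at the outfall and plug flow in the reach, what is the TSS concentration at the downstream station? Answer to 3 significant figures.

Flow-weighted average: C = (372.0·22.00 + 48.60·510.0) / 420.6 = 32970/420.6 = 78.39 mg/L.
Applying C = C₀e^(−kt): 78.39 × 0.4393 = 34.44 mg/L.

34.4 mg/L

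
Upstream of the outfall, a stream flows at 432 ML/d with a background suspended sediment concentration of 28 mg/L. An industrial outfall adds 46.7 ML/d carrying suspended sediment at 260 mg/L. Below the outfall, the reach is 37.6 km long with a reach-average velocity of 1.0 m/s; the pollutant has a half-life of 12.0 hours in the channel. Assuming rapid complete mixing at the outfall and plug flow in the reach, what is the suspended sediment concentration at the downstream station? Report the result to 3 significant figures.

After mixing, C = (432.0·28.00 + 46.70·260.0) / 478.7 = 24240/478.7 = 50.63 mg/L.
Travel time t = 37.6·1000 / 1.0 = 37600 s = 10.44 h.
Half-life 12.0 h → k = ln 2 / 12.0 = 0.05776 h⁻¹ = 1.386 d⁻¹.
Decay over the reach: 50.63·exp(−kt) = 50.63·0.5470 = 27.70 mg/L.

27.7 mg/L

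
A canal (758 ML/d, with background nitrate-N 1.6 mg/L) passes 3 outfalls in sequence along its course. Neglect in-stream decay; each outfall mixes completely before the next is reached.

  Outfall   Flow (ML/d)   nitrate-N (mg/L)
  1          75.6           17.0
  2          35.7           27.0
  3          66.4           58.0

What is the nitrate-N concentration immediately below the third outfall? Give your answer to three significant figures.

Below outfall 1: Q → 833.6 ML/d, C = (758.0·1.600 + 75.60·17.00)/833.6 = 2.997 mg/L.
Below outfall 2: Q → 869.3 ML/d, C = (833.6·2.997 + 35.70·27.00)/869.3 = 3.982 mg/L.
Below outfall 3: Q → 935.7 ML/d, C = (869.3·3.982 + 66.40·58.00)/935.7 = 7.816 mg/L.

7.82 mg/L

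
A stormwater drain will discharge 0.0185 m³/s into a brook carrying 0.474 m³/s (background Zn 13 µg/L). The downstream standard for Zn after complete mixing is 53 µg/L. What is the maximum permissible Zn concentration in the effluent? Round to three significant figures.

1080 µg/L

At the limit, (Qr·Cr + Qe·Cₑ)/(Qr + Qe) = 53:
Cₑ = (0.4925·53 − 0.4740·13.00) / 0.01850 = 1078 µg/L.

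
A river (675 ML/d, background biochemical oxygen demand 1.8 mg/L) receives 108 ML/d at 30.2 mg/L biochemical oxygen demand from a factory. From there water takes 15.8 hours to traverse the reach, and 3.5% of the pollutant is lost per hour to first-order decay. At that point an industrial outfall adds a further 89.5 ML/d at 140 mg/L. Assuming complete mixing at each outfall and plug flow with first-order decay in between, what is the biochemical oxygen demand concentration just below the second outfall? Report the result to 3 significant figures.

17.3 mg/L

Conservation of mass: C = (675.0·1.800 + 108.0·30.20) / 783.0 = 4477/783.0 = 5.717 mg/L; combined flow 783.0 ML/d.
3.5%/h lost → k = −ln(1 − 0.035) = 0.03563 h⁻¹.
Decay over the reach: 5.717·exp(−kt) = 5.717·0.5695 = 3.256 mg/L.
Second outfall: C = (783.0·3.256 + 89.50·140.0)/872.5 = 17.28 mg/L.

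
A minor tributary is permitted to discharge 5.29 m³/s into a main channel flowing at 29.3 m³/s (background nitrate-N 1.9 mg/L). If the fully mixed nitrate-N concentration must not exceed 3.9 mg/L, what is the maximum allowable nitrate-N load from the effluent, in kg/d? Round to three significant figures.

Mass balance at the limit: 29.30·1.900 + 5.290·Cₑ = 34.59·3.9 → Cₑ = 14.98 mg/L.
Load = 5.290 m³/s × 14.98 g/m³ × 86 400 s/d = 6846 kg/d.

6850 kg/d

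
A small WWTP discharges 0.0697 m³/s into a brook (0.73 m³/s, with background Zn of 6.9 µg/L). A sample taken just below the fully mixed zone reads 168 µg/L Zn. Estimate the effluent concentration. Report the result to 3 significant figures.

Mass balance: 0.7300·6.900 + 0.06970·Cₑ = 0.7997·168.0
→ Cₑ = (0.7997·168.0 − 0.7300·6.900) / 0.06970 = 1855 µg/L.

1860 µg/L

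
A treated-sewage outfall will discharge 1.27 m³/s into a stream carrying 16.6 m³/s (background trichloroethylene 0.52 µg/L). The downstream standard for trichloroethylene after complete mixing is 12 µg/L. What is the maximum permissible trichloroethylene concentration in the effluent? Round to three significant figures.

162 µg/L

At the limit, (Qr·Cr + Qe·Cₑ)/(Qr + Qe) = 12:
Cₑ = (17.87·12 − 16.60·0.5200) / 1.270 = 162.1 µg/L.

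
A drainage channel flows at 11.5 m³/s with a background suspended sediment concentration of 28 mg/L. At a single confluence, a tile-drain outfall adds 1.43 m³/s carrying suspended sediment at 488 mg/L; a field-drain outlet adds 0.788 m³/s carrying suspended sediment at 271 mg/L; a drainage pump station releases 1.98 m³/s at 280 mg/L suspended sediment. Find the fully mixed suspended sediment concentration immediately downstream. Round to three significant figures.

Flow-weighted average: C = (11.50·28.00 + 1.430·488.0 + 0.7880·271.0 + 1.980·280.0) / 15.70 = 1788/15.70 = 113.9 mg/L.

114 mg/L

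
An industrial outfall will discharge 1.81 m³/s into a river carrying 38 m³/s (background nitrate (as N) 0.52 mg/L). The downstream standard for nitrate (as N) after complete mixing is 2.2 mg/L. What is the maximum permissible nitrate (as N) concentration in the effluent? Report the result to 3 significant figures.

At the limit, (Qr·Cr + Qe·Cₑ)/(Qr + Qe) = 2.2:
Cₑ = (39.81·2.2 − 38.00·0.5200) / 1.810 = 37.47 mg/L.

37.5 mg/L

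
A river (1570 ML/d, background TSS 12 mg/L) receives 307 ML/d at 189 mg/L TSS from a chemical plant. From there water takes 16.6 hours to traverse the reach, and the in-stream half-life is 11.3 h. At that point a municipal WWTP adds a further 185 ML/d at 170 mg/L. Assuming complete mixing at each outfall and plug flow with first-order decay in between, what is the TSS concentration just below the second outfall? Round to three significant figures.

28.7 mg/L

Flow-weighted average: C = (1570·12.00 + 307.0·189.0) / 1877 = 76860/1877 = 40.95 mg/L; combined flow 1877 ML/d.
Half-life 11.3 h → k = ln 2 / 11.3 = 0.06134 h⁻¹ = 1.472 d⁻¹.
Applying C = C₀e^(−kt): 40.95 × 0.3612 = 14.79 mg/L.
Second outfall: C = (1877·14.79 + 185.0·170.0)/2062 = 28.72 mg/L.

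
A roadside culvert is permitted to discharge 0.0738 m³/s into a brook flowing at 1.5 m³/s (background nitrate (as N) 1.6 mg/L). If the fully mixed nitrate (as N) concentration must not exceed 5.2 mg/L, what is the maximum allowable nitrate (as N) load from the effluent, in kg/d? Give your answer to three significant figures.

Mass balance at the limit: 1.500·1.600 + 0.07380·Cₑ = 1.574·5.2 → Cₑ = 78.37 mg/L.
Load = 0.07380 m³/s × 78.37 g/m³ × 86 400 s/d = 499.7 kg/d.

500 kg/d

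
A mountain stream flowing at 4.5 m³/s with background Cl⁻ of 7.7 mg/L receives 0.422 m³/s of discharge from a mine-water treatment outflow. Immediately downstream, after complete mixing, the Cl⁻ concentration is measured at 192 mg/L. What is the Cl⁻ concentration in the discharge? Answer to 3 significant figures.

2160 mg/L

Mass balance: 4.500·7.700 + 0.4220·Cₑ = 4.922·192.0
→ Cₑ = (4.922·192.0 − 4.500·7.700) / 0.4220 = 2157 mg/L.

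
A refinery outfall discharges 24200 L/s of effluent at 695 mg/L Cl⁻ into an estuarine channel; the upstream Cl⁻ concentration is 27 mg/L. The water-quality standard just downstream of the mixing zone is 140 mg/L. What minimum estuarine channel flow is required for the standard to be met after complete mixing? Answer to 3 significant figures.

Set C_mix = 140: (Q·27.00 + 24200·695.0) / (Q + 24200) = 140
→ Q = 24200·(695.0 − 140)/(140 − 27.00) = 118900 L/s.

119000 L/s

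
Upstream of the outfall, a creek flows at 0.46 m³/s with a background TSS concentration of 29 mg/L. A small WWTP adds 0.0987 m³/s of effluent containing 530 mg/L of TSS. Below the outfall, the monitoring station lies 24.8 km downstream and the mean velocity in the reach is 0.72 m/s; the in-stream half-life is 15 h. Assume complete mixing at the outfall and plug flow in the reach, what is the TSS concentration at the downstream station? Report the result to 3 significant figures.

75.5 mg/L

Mixed concentration C = ΣQC/ΣQ = (0.4600·29.00 + 0.09870·530.0) / 0.5587 = 65.65/0.5587 = 117.5 mg/L.
Travel time t = 24.8·1000 / 0.72 = 34440 s = 9.568 h.
Half-life 15 h → k = ln 2 / 15 = 0.04621 h⁻¹ = 1.109 d⁻¹.
After decay, C = 117.5 × e^(−kt) = 117.5 × 0.6427 = 75.52 mg/L.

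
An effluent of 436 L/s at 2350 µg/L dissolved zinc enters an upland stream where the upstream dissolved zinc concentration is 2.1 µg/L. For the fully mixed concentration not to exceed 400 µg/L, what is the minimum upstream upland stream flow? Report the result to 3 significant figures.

Set C_mix = 400: (Q·2.100 + 436.0·2350) / (Q + 436.0) = 400
→ Q = 436.0·(2350 − 400)/(400 − 2.100) = 2137 L/s.

2140 L/s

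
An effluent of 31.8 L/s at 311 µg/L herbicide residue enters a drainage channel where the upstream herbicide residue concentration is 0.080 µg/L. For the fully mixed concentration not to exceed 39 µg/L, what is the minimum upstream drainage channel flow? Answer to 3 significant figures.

222 L/s

Set C_mix = 39: (Q·0.08000 + 31.80·311.0) / (Q + 31.80) = 39
→ Q = 31.80·(311.0 − 39)/(39 − 0.08000) = 222.2 L/s.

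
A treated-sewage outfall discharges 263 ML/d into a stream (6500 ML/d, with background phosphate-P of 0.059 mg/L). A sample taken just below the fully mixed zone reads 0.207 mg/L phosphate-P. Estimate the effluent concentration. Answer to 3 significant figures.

Mass balance: 6500·0.05900 + 263.0·Cₑ = 6763·0.2070
→ Cₑ = (6763·0.2070 − 6500·0.05900) / 263.0 = 3.865 mg/L.

3.86 mg/L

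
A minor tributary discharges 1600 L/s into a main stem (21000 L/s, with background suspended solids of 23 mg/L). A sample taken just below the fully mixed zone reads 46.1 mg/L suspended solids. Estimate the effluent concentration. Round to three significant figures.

349 mg/L

Mass balance: 21000·23.00 + 1600·Cₑ = 22600·46.10
→ Cₑ = (22600·46.10 − 21000·23.00) / 1600 = 349.3 mg/L.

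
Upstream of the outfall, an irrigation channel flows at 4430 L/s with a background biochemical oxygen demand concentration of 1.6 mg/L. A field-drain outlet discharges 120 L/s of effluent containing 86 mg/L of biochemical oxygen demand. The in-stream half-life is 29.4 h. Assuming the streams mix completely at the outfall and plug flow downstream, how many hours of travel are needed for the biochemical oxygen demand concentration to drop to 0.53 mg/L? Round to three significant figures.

83.8 h

Mass balance: C = (4430·1.600 + 120.0·86.00) / 4550 = 17410/4550 = 3.826 mg/L.
Half-life 29.4 h → k = ln 2 / 29.4 = 0.02358 h⁻¹ = 0.5658 d⁻¹.
3.826·exp(−k·t) = 0.53 → t = ln(3.826/0.53)/k = 301800 s = 83.84 h.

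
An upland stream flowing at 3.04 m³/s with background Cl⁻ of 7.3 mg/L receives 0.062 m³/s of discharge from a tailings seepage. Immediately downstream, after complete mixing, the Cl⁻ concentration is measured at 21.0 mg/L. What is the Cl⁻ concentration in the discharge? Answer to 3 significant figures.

693 mg/L

Mass balance: 3.040·7.300 + 0.06200·Cₑ = 3.102·21.00
→ Cₑ = (3.102·21.00 − 3.040·7.300) / 0.06200 = 692.7 mg/L.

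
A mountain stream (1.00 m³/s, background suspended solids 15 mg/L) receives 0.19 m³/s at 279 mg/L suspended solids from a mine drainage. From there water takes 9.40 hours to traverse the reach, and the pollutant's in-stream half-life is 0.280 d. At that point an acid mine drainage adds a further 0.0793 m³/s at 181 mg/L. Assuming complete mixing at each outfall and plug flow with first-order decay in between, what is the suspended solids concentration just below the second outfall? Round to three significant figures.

31.6 mg/L

After mixing, C = (1.000·15.00 + 0.1900·279.0) / 1.190 = 68.01/1.190 = 57.15 mg/L; combined flow 1.190 m³/s.
Half-life 0.280 d → k = ln 2 / 0.280 = 2.476 d⁻¹.
First-order decay: C = 57.15·exp(−k·t) = 57.15·0.3792 = 21.67 mg/L.
At the second outfall, C = (1.190·21.67 + 0.07930·181.0) / (1.190 + 0.07930) = 31.63 mg/L.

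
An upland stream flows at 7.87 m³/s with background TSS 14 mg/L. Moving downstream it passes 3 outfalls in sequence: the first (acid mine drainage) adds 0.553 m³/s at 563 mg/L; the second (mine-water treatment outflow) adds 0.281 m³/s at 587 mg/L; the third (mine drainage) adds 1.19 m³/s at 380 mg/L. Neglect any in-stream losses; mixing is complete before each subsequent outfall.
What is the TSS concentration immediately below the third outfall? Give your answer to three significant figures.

105 mg/L

Below outfall 1: Q → 8.423 m³/s, C = (7.870·14.00 + 0.5530·563.0)/8.423 = 50.04 mg/L.
Below outfall 2: Q → 8.704 m³/s, C = (8.423·50.04 + 0.2810·587.0)/8.704 = 67.38 mg/L.
Below outfall 3: Q → 9.894 m³/s, C = (8.704·67.38 + 1.190·380.0)/9.894 = 105.0 mg/L.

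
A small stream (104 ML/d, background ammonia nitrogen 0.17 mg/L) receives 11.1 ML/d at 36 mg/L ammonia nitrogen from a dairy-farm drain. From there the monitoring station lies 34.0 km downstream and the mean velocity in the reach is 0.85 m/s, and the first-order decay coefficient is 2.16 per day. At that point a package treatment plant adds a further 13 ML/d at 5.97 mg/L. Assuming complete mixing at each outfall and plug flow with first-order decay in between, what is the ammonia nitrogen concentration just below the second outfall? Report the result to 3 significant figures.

1.80 mg/L

After mixing, C = (104.0·0.1700 + 11.10·36.00) / 115.1 = 417.3/115.1 = 3.625 mg/L; combined flow 115.1 ML/d.
Travel time t = 34.0·1000 / 0.85 = 40000 s = 11.11 h.
First-order decay: C = 3.625·exp(−k·t) = 3.625·0.3679 = 1.334 mg/L.
At the second outfall, C = (115.1·1.334 + 13.00·5.970) / (115.1 + 13.00) = 1.804 mg/L.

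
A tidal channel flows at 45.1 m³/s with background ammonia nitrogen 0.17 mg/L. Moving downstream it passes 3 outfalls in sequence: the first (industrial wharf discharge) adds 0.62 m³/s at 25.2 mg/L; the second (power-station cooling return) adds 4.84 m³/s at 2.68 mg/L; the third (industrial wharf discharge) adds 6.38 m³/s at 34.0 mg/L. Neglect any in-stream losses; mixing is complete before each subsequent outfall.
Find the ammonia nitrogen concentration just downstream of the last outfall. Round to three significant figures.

4.45 mg/L

Outfall 1: combined Q = 45.72 m³/s; C = (45.10·0.1700 + 0.6200·25.20)/45.72 = 0.5094 mg/L.
Outfall 2: combined Q = 50.56 m³/s; C = (45.72·0.5094 + 4.840·2.680)/50.56 = 0.7172 mg/L.
Outfall 3: combined Q = 56.94 m³/s; C = (50.56·0.7172 + 6.380·34.00)/56.94 = 4.446 mg/L.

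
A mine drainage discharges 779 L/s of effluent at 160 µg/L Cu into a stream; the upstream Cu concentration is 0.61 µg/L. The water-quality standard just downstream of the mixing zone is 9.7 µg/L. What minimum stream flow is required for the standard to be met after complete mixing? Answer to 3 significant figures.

Set C_mix = 9.7: (Q·0.6100 + 779.0·160.0) / (Q + 779.0) = 9.7
→ Q = 779.0·(160.0 − 9.7)/(9.7 − 0.6100) = 12880 L/s.

12900 L/s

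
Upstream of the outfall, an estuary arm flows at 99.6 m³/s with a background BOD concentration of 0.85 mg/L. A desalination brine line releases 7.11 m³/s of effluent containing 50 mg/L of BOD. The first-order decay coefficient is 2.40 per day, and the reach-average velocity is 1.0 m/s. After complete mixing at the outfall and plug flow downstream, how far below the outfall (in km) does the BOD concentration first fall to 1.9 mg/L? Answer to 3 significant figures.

27.9 km

After mixing, C = (99.60·0.8500 + 7.110·50.00) / 106.7 = 440.2/106.7 = 4.125 mg/L.
Set 4.125·exp(−k·t) = 1.9 → t = ln(4.125/1.9)/k = 27910 s = 7.752 h.
Distance = v·t = 1.0·27910 = 27910 m = 27.91 km.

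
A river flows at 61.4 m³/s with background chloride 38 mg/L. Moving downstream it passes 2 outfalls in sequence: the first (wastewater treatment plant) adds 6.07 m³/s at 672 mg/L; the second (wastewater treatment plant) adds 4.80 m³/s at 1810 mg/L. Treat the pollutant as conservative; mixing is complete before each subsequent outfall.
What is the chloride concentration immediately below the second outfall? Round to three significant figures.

209 mg/L

After outfall 1: Q = 61.40 + 6.070 = 67.47 m³/s; C = (61.40·38.00 + 6.070·672.0)/67.47 = 95.04 mg/L.
After outfall 2: Q = 67.47 + 4.800 = 72.27 m³/s; C = (67.47·95.04 + 4.800·1810)/72.27 = 208.9 mg/L.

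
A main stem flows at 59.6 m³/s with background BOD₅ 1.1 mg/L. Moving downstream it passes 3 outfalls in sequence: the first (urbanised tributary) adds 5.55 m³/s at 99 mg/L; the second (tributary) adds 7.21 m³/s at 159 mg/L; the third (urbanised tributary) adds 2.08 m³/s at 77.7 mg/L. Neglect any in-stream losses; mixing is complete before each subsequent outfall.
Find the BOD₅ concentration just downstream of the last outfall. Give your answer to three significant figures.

Below outfall 1: Q → 65.15 m³/s, C = (59.60·1.100 + 5.550·99.00)/65.15 = 9.440 mg/L.
Below outfall 2: Q → 72.36 m³/s, C = (65.15·9.440 + 7.210·159.0)/72.36 = 24.34 mg/L.
Below outfall 3: Q → 74.44 m³/s, C = (72.36·24.34 + 2.080·77.70)/74.44 = 25.83 mg/L.

25.8 mg/L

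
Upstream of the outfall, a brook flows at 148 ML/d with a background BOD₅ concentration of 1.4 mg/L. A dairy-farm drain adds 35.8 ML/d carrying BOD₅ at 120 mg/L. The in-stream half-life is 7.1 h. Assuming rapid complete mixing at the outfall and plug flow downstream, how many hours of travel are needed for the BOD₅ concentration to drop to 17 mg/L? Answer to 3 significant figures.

Conservation of mass: C = (148.0·1.400 + 35.80·120.0) / 183.8 = 4503/183.8 = 24.50 mg/L.
Half-life 7.1 h → k = ln 2 / 7.1 = 0.09763 h⁻¹ = 2.343 d⁻¹.
24.50·exp(−k·t) = 17 → t = ln(24.50/17)/k = 13480 s = 3.744 h.

3.74 h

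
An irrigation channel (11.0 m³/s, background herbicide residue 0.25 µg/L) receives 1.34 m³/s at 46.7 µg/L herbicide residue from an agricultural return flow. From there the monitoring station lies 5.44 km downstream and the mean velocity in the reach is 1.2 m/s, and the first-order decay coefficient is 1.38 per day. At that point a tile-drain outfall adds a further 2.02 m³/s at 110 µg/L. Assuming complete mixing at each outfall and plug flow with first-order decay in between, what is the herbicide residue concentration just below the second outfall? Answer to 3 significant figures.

After mixing, C = (11.00·0.2500 + 1.340·46.70) / 12.34 = 65.33/12.34 = 5.294 µg/L; combined flow 12.34 m³/s.
Travel time t = 5.44·1000 / 1.2 = 4533 s = 1.259 h.
Decay over the reach: 5.294·exp(−kt) = 5.294·0.9302 = 4.924 µg/L.
Second outfall: C = (12.34·4.924 + 2.020·110.0)/14.36 = 19.71 µg/L.

19.7 µg/L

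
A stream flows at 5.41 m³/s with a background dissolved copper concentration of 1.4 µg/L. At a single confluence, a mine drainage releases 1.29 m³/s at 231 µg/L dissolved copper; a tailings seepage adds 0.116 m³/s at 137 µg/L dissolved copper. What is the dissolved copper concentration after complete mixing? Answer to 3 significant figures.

After mixing, C = (5.410·1.400 + 1.290·231.0 + 0.1160·137.0) / 6.816 = 321.5/6.816 = 47.16 µg/L.

47.2 µg/L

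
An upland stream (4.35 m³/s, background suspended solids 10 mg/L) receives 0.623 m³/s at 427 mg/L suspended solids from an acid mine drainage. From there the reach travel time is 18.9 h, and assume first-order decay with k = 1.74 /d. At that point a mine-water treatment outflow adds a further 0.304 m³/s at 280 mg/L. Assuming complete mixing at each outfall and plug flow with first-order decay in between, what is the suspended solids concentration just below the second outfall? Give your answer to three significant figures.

31.0 mg/L

Mixed concentration C = ΣQC/ΣQ = (4.350·10.00 + 0.6230·427.0) / 4.973 = 309.5/4.973 = 62.24 mg/L; combined flow 4.973 m³/s.
Applying C = C₀e^(−kt): 62.24 × 0.2540 = 15.81 mg/L.
At the second outfall, C = (4.973·15.81 + 0.3040·280.0) / (4.973 + 0.3040) = 31.03 mg/L.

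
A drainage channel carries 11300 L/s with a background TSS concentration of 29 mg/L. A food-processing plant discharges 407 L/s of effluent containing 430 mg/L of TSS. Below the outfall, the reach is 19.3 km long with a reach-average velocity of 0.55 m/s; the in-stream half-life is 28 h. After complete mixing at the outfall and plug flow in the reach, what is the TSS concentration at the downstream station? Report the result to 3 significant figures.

After mixing, C = (11300·29.00 + 407.0·430.0) / 11710 = 502700/11710 = 42.94 mg/L.
Travel time t = 19.3·1000 / 0.55 = 35090 s = 9.747 h.
Half-life 28 h → k = ln 2 / 28 = 0.02476 h⁻¹ = 0.5941 d⁻¹.
First-order decay: C = 42.94·exp(−k·t) = 42.94·0.7856 = 33.73 mg/L.

33.7 mg/L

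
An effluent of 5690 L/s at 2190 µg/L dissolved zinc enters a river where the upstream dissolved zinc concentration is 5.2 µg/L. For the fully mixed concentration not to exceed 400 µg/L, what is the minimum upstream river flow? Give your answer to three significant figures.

25800 L/s

Set C_mix = 400: (Q·5.200 + 5690·2190) / (Q + 5690) = 400
→ Q = 5690·(2190 − 400)/(400 − 5.200) = 25800 L/s.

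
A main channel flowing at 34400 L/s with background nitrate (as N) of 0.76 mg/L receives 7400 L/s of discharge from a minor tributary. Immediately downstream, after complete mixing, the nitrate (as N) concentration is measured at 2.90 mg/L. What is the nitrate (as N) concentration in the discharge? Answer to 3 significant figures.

12.8 mg/L

Mass balance: 34400·0.7600 + 7400·Cₑ = 41800·2.900
→ Cₑ = (41800·2.900 − 34400·0.7600) / 7400 = 12.85 mg/L.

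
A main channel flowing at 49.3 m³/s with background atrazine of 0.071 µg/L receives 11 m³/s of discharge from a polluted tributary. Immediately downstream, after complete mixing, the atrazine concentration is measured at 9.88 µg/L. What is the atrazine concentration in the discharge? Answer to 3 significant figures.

Mass balance: 49.30·0.07100 + 11.00·Cₑ = 60.30·9.880
→ Cₑ = (60.30·9.880 − 49.30·0.07100) / 11.00 = 53.84 µg/L.

53.8 µg/L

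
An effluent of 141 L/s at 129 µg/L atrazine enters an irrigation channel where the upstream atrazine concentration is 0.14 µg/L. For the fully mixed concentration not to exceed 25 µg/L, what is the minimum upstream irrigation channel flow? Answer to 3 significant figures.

Set C_mix = 25: (Q·0.1400 + 141.0·129.0) / (Q + 141.0) = 25
→ Q = 141.0·(129.0 − 25)/(25 − 0.1400) = 589.9 L/s.

590 L/s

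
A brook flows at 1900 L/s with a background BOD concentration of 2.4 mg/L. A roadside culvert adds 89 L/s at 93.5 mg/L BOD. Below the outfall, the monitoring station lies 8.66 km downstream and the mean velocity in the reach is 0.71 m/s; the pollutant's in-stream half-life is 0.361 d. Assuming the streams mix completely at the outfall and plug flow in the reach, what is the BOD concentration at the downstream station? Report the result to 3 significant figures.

After mixing, C = (1900·2.400 + 89.00·93.50) / 1989 = 12880/1989 = 6.476 mg/L.
Travel time t = 8.66·1000 / 0.71 = 12200 s = 3.388 h.
Half-life 0.361 d → k = ln 2 / 0.361 = 1.920 d⁻¹.
After decay, C = 6.476 × e^(−kt) = 6.476 × 0.7626 = 4.939 mg/L.

4.94 mg/L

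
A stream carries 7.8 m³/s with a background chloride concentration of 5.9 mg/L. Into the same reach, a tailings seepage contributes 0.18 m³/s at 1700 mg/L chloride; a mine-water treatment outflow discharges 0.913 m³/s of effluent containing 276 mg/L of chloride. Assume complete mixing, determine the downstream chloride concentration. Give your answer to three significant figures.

Mixed concentration C = ΣQC/ΣQ = (7.800·5.900 + 0.1800·1700 + 0.9130·276.0) / 8.893 = 604.0/8.893 = 67.92 mg/L.

67.9 mg/L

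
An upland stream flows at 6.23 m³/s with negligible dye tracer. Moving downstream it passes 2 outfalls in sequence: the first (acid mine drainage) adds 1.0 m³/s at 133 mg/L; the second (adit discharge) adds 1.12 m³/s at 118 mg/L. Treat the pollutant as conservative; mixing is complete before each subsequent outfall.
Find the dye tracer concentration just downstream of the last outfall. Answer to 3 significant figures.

31.8 mg/L

Outfall 1: combined Q = 7.230 m³/s; C = (6.230·0 + 1.000·133.0)/7.230 = 18.40 mg/L.
Outfall 2: combined Q = 8.350 m³/s; C = (7.230·18.40 + 1.120·118.0)/8.350 = 31.76 mg/L.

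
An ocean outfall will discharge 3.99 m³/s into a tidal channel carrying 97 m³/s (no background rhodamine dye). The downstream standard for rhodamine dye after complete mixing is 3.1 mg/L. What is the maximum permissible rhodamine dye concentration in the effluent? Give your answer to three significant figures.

At the limit, (Qr·Cr + Qe·Cₑ)/(Qr + Qe) = 3.1:
Cₑ = (101.0·3.1 − 97.00·0) / 3.990 = 78.46 mg/L.

78.5 mg/L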